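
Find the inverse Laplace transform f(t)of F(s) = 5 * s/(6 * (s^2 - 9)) 5 * cosh(3 * t)/6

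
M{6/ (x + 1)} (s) 6*pi*csc (pi*s)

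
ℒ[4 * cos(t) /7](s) 4 * s/(7 * (s^2+1) ) 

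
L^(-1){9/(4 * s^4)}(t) 3 * t^3/8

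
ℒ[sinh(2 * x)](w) 2/(w^2-4)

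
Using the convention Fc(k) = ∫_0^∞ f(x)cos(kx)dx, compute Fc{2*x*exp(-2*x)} 2*(4 - k^2)/(k^2 + 4)^2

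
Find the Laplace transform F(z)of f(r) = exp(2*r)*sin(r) 1/((z - 2)^2 + 1)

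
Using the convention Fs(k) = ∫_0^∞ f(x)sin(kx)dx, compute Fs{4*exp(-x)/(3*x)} 4*atan(k)/3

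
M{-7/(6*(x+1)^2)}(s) 7*pi*(s - 1)/(6*sin(pi*s))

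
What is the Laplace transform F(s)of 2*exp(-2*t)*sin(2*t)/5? 4/(5*((s + 2)^2 + 4))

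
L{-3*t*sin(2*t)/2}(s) -6*s/(s^2+4)^2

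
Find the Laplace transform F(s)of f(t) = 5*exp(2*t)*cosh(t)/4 5*(s - 2)/(4*((s - 2)^2-1))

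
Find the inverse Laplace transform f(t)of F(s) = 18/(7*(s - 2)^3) 9*t^2*exp(2*t)/7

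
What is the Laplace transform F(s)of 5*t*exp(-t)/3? 5/(3*(s + 1)^2)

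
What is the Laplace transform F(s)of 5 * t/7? 5/(7 * s^2)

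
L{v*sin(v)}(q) 2*q/(q^2 + 1)^2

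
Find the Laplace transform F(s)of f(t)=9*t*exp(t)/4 9/(4*(s - 1)^2)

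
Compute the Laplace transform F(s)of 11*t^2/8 11/(4*s^3)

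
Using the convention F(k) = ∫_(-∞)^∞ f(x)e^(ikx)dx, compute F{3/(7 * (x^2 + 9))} pi * exp(-3 * Abs(k))/7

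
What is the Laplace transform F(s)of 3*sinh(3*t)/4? 9/(4*(s^2 - 9))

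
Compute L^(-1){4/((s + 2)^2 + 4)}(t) 2 * exp(-2 * t) * sin(2 * t)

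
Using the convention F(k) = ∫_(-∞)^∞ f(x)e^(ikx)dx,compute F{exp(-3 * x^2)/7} sqrt(3) * sqrt(pi) * exp(-k^2/12)/21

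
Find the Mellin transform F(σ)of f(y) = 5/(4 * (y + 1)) 5 * pi * csc(pi * σ)/4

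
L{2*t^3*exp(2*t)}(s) 12/(s - 2)^4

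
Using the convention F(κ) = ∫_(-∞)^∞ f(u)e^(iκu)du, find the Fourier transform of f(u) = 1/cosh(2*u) pi/(2*cosh(pi*κ/4))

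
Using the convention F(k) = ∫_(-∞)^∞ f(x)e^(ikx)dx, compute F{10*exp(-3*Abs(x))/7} 60/(7*(k^2 + 9))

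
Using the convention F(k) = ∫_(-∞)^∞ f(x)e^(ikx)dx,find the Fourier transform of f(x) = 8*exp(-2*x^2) 4*sqrt(2)*sqrt(pi)*exp(-k^2/8)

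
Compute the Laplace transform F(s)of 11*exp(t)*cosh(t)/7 11*(s - 1)/(7*s*(s - 2))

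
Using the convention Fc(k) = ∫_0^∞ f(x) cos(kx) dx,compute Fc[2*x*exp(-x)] 2*(1 - k^2) /(k^2 + 1) ^2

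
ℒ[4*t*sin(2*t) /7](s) 16*s/(7*(s^2 + 4) ^2) 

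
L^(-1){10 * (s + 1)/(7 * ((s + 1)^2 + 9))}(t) 10 * exp(-t) * cos(3 * t)/7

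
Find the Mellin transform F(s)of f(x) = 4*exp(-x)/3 4*gamma(s)/3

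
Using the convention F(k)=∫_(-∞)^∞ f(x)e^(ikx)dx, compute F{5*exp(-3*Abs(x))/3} 10/(k^2 + 9)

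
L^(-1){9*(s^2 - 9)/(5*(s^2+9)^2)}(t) 9*t*cos(3*t)/5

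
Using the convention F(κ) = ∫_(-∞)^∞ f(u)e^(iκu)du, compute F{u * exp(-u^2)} I * sqrt(pi) * κ * exp(-κ^2/4)/2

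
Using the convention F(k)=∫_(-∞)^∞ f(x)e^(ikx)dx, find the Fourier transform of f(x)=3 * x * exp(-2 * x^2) 3 * sqrt(2) * I * sqrt(pi) * k * exp(-k^2/8)/8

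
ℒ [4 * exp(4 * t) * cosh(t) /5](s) 4 * (s - 4) /(5 * ((s - 4) ^2 - 1) ) 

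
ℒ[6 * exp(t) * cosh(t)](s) 6 * (s - 1)/(s * (s - 2))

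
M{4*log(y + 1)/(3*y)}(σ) -4*pi*csc(pi*σ)/(3*σ - 3)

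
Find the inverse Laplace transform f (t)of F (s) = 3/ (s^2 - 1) 3*sinh (t)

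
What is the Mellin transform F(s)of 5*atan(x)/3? -5*pi*sec(pi*s/2)/(6*s)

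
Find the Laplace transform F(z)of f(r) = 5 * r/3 5/(3 * z^2)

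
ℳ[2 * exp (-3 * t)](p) 2 * gamma (p)/3^p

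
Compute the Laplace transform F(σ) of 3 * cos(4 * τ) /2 3 * σ/(2 * (σ^2 + 16) ) 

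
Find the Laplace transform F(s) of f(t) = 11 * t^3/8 33/(4 * s^4) 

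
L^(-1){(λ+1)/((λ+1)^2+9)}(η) exp(-η)*cos(3*η)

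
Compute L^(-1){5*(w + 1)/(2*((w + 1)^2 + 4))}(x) 5*exp(-x)*cos(2*x)/2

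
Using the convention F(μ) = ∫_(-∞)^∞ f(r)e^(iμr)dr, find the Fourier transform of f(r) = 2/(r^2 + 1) 2*pi*exp(-Abs(μ))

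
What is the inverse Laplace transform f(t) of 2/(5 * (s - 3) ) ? 2 * exp(3 * t) /5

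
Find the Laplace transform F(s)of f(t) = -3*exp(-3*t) -3/(s + 3)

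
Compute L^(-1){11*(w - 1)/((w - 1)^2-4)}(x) 11*exp(x)*cosh(2*x)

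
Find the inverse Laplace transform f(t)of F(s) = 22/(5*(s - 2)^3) 11*t^2*exp(2*t)/5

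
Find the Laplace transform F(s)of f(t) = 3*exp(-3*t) 3/(s+3)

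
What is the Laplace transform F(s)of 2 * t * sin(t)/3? 4 * s/(3 * (s^2 + 1)^2)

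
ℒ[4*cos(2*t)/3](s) 4*s/(3*(s^2 + 4))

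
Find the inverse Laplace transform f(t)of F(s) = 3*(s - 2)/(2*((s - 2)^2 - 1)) 3*exp(2*t)*cosh(t)/2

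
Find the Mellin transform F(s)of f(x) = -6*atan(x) 3*pi*sec(pi*s/2)/s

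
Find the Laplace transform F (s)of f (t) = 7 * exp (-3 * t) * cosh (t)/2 7 * (s + 3)/ (2 * ( (s + 3)^2 - 1))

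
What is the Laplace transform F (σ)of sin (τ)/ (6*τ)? atan (1/σ)/6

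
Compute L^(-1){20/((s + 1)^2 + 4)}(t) 10*exp(-t)*sin(2*t)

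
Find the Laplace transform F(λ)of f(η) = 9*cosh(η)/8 9*λ/(8*(λ^2 - 1))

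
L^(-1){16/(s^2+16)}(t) 4*sin(4*t)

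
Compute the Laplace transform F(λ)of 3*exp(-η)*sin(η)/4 3/(4*((λ + 1)^2 + 1))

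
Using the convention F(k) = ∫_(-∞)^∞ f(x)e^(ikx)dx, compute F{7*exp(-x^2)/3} 7*sqrt(pi)*exp(-k^2/4)/3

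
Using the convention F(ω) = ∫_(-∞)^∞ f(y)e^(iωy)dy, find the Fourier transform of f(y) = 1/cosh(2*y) pi/(2*cosh(pi*ω/4))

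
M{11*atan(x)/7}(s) -11*pi*sec(pi*s/2)/(14*s)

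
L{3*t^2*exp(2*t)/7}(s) 6/(7*(s - 2)^3)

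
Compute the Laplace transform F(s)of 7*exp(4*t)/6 7/(6*(s - 4))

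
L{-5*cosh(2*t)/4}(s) -5*s/(4*s^2 - 16)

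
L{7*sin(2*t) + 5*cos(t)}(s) 14/(s^2 + 4) + 5*s/(s^2 + 1)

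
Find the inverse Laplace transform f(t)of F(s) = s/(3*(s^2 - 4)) cosh(2*t)/3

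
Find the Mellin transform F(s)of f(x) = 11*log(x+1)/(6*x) -11*pi*csc(pi*s)/(6*s - 6)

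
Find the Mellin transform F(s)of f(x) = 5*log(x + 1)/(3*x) -5*pi*csc(pi*s)/(3*s - 3)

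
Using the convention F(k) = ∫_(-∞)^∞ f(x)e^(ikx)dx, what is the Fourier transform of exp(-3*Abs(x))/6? 1/(k^2 + 9)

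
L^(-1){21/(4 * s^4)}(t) 7 * t^3/8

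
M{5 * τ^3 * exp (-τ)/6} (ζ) 5 * gamma (ζ+3)/6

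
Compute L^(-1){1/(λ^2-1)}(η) sinh(η)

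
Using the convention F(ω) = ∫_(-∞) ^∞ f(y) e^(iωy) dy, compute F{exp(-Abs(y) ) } 2/(ω^2 + 1) 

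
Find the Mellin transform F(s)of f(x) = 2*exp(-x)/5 2*gamma(s)/5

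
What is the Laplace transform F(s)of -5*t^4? -120/s^5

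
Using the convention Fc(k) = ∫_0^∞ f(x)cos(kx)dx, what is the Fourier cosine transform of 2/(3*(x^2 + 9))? pi*exp(-3*k)/9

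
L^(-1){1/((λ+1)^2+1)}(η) exp(-η)*sin(η)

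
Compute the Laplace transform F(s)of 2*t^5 240/s^6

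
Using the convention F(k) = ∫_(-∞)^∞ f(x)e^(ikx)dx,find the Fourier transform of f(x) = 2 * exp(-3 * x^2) 2 * sqrt(3) * sqrt(pi) * exp(-k^2/12)/3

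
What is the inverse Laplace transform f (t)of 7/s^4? 7*t^3/6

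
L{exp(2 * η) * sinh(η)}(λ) 1/((λ - 2)^2 - 1)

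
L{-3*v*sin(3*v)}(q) -18*q/(q^2 + 9)^2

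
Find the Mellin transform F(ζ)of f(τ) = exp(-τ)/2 gamma(ζ)/2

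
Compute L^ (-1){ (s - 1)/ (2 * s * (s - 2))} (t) exp (t) * cosh (t)/2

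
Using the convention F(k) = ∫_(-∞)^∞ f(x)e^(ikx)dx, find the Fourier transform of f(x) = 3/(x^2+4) 3 * pi * exp(-2 * Abs(k))/2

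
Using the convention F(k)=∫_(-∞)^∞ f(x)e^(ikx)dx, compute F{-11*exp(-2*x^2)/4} -11*sqrt(2)*sqrt(pi)*exp(-k^2/8)/8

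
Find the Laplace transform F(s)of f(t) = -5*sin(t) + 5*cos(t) 5*s/(s^2 + 1)-5/(s^2 + 1)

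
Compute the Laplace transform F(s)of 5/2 5/(2 * s)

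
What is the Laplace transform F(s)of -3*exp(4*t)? -3/(s - 4)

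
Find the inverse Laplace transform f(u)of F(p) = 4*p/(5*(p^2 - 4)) 4*cosh(2*u)/5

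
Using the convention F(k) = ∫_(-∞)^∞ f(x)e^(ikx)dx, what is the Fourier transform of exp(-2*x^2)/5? sqrt(2)*sqrt(pi)*exp(-k^2/8)/10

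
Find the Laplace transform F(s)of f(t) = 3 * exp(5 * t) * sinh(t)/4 3/(4 * ((s - 5)^2 - 1))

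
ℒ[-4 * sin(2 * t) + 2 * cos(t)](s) 2 * s/(s^2 + 1) - 8/(s^2 + 4)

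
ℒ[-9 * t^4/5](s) -216/(5 * s^5) 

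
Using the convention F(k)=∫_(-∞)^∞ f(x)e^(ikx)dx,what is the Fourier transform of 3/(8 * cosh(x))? 3 * pi/(8 * cosh(pi * k/2))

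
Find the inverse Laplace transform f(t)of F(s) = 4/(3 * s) 4/3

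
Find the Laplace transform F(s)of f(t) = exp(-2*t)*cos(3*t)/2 (s + 2)/(2*((s + 2)^2 + 9))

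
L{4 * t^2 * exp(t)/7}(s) 8/(7 * (s - 1)^3)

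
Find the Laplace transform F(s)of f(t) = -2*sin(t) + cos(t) s/(s^2 + 1)-2/(s^2 + 1)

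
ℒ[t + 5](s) 5/s + s^(-2)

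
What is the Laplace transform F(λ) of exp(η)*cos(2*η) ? (λ - 1) /((λ - 1) ^2 + 4) 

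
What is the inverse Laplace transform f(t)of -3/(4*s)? -3/4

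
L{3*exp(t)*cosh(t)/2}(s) 3*(s - 1)/(2*s*(s - 2))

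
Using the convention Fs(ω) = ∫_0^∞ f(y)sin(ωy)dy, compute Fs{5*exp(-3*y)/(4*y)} 5*atan(ω/3)/4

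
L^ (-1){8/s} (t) 8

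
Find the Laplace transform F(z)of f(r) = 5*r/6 5/(6*z^2)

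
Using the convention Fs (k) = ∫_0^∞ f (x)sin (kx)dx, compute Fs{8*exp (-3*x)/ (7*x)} 8*atan (k/3)/7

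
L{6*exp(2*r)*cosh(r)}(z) 6*(z - 2)/((z - 2)^2 - 1)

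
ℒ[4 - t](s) 4/s - 1/s^2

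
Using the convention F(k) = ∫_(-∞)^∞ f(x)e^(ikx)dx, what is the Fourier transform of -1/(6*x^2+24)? -pi*exp(-2*Abs(k))/12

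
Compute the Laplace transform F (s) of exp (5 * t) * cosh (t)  (s - 5) / ( (s - 5) ^2 - 1) 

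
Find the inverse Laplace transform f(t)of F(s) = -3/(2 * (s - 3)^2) -3 * t * exp(3 * t)/2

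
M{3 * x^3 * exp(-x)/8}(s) 3 * gamma(s + 3)/8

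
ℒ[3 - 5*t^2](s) 3/s - 10/s^3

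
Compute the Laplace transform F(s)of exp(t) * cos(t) (s - 1)/((s - 1)^2 + 1)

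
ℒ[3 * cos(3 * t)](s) 3 * s/(s^2 + 9) 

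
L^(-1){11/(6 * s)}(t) 11/6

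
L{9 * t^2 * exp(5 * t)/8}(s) 9/(4 * (s - 5)^3)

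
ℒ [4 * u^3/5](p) 24/(5 * p^4)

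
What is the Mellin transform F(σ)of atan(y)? -pi*sec(pi*σ/2)/(2*σ)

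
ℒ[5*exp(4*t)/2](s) 5/(2*(s - 4))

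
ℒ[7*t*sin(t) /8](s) 7*s/(4*(s^2 + 1) ^2) 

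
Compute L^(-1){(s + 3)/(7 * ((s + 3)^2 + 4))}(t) exp(-3 * t) * cos(2 * t)/7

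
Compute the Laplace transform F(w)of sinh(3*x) 3/(w^2 - 9)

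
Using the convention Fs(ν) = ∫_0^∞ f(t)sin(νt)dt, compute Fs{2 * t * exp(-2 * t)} 8 * ν/(ν^2 + 4)^2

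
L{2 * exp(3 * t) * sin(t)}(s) 2/((s - 3)^2+1)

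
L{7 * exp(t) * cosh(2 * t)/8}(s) 7 * (s - 1)/(8 * ((s - 1)^2 - 4))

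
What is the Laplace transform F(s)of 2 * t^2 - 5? 4/s^3 - 5/s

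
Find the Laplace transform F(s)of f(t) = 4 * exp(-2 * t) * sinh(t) 4/((s + 2)^2 - 1)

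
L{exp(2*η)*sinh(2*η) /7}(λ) 2/(7*λ*(λ - 4) ) 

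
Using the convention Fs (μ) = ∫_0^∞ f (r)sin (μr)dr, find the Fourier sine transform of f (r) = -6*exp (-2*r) -6*μ/ (μ^2 + 4)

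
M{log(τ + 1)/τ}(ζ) -pi*csc(pi*ζ)/(ζ - 1)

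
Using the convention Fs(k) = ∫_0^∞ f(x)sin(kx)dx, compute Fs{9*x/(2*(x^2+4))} 9*pi*exp(-2*k)/4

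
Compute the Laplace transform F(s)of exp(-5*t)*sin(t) 1/((s + 5)^2 + 1)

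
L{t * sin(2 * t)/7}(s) 4 * s/(7 * (s^2 + 4)^2)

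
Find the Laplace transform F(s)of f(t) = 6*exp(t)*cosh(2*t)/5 6*(s - 1)/(5*((s - 1)^2 - 4))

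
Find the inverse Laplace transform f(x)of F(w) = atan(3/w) sin(3*x)/x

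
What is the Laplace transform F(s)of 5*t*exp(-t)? 5/(s + 1)^2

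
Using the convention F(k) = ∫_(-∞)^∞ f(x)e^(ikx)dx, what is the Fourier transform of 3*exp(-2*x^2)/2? 3*sqrt(2)*sqrt(pi)*exp(-k^2/8)/4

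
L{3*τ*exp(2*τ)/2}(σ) 3/(2*(σ - 2)^2)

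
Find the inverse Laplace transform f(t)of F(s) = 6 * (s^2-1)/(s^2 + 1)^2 6 * t * cos(t)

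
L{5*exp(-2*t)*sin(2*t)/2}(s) 5/((s + 2)^2 + 4)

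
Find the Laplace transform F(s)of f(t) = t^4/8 3/s^5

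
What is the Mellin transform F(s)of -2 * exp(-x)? -2 * gamma(s)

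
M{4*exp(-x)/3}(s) 4*gamma(s)/3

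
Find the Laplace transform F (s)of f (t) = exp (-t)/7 1/ (7*(s + 1))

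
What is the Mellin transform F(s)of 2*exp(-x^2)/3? gamma(s/2)/3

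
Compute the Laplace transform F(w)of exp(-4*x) 1/(w + 4)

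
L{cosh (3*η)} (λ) λ/ (λ^2 - 9)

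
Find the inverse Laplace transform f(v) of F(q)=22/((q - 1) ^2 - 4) 11*exp(v)*sinh(2*v) 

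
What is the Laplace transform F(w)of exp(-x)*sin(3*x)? 3/((w + 1)^2 + 9)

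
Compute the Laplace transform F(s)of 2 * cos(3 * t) 2 * s/(s^2+9)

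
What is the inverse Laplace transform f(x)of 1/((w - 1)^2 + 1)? exp(x) * sin(x)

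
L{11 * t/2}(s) 11/(2 * s^2)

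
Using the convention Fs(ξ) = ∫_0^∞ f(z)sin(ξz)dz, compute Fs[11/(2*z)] 11*pi/4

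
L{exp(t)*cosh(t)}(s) (s - 1)/(s*(s - 2))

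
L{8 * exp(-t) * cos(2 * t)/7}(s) 8 * (s + 1)/(7 * ((s + 1)^2 + 4))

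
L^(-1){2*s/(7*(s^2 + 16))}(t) 2*cos(4*t)/7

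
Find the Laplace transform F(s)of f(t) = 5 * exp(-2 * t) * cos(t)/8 5 * (s + 2)/(8 * ((s + 2)^2 + 1))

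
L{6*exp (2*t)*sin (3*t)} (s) 18/ ( (s - 2)^2 + 9)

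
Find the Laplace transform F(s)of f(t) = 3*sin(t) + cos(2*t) s/(s^2 + 4) + 3/(s^2 + 1)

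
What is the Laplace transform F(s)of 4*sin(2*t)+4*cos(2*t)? 8/(s^2+4)+4*s/(s^2+4)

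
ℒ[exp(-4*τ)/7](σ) 1/(7*(σ + 4))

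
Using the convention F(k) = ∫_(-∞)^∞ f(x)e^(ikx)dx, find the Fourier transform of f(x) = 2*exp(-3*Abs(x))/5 12/(5*(k^2 + 9))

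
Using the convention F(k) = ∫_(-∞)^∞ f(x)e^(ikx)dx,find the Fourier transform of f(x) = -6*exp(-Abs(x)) -12/(k^2 + 1)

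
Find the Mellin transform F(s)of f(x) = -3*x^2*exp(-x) -3*gamma(s+2)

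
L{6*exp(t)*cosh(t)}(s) 6*(s - 1)/(s*(s - 2))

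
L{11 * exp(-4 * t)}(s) 11/(s + 4)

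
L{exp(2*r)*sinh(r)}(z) 1/((z - 2)^2 - 1)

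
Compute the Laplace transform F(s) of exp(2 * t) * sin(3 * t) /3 1/((s - 2) ^2+9) 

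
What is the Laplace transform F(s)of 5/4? 5/(4 * s)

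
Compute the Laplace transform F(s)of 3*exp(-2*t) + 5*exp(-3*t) 3/(s + 2) + 5/(s + 3)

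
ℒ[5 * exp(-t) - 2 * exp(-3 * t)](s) 5/(s + 1) - 2/(s + 3)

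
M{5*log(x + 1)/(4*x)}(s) -5*pi*csc(pi*s)/(4*s - 4)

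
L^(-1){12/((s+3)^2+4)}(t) 6 * exp(-3 * t) * sin(2 * t)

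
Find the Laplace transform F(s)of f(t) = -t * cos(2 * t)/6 (4 - s^2)/(6 * (s^2 + 4)^2)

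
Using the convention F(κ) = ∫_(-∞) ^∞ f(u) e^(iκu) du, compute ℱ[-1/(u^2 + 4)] -pi*exp(-2*Abs(κ) ) /2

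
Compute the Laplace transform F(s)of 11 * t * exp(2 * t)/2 11/(2 * (s - 2)^2)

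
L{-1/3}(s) -1/(3 * s)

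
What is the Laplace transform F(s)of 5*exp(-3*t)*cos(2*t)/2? 5*(s + 3)/(2*((s + 3)^2 + 4))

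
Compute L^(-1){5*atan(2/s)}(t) 5*sin(2*t)/t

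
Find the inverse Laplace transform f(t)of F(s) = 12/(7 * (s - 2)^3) 6 * t^2 * exp(2 * t)/7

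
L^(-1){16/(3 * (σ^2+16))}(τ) 4 * sin(4 * τ)/3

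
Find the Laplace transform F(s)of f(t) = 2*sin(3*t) 6/(s^2 + 9)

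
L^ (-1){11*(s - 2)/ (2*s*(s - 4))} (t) 11*exp (2*t)*cosh (2*t)/2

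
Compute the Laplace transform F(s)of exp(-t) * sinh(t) 1/(s * (s + 2))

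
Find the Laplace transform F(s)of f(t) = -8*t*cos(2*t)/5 8*(4 - s^2)/(5*(s^2 + 4)^2)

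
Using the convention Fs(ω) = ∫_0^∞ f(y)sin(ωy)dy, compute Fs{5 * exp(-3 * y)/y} 5 * atan(ω/3)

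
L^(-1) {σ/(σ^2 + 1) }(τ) cos(τ) 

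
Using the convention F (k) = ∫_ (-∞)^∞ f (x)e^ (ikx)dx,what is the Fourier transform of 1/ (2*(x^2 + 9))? pi*exp (-3*Abs (k))/6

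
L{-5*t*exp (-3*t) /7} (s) -5/ (7*(s + 3) ^2) 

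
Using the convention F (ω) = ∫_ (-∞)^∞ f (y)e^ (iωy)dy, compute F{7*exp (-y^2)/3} 7*sqrt (pi)*exp (-ω^2/4)/3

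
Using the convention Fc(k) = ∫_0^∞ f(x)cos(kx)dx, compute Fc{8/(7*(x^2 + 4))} 2*pi*exp(-2*k)/7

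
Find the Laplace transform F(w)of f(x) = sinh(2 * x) 2/(w^2 - 4)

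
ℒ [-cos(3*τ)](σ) -σ/(σ^2 + 9) 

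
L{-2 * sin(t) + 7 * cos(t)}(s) 7 * s/(s^2 + 1) - 2/(s^2 + 1)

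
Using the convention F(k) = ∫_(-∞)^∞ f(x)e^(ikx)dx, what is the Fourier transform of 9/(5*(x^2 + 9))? 3*pi*exp(-3*Abs(k))/5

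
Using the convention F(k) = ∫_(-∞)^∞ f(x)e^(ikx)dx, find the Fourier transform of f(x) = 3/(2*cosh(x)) 3*pi/(2*cosh(pi*k/2))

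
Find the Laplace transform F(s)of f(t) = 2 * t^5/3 80/s^6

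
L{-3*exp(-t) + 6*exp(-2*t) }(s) 6/(s + 2) - 3/(s + 1) 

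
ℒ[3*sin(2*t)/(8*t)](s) 3*atan(2/s)/8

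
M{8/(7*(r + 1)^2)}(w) -8*pi*(w - 1)/(7*sin(pi*w))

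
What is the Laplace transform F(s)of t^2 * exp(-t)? 2/(s + 1)^3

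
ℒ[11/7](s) 11/(7*s)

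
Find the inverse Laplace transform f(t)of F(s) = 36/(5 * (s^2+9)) 12 * sin(3 * t)/5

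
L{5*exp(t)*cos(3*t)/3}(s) 5*(s - 1)/(3*((s - 1)^2 + 9))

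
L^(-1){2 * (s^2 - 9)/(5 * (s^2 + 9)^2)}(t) 2 * t * cos(3 * t)/5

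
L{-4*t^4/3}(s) -32/s^5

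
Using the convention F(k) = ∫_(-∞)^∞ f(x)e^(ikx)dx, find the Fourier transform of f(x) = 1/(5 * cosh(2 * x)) pi/(10 * cosh(pi * k/4))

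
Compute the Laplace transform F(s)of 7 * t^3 42/s^4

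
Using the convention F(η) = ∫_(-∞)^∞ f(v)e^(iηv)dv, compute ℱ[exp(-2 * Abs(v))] 4/(η^2 + 4)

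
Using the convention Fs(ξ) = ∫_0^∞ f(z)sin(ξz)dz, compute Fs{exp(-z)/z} atan(ξ)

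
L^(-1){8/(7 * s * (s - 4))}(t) 4 * exp(2 * t) * sinh(2 * t)/7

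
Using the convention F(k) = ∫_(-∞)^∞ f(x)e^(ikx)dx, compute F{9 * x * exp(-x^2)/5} 9 * I * sqrt(pi) * k * exp(-k^2/4)/10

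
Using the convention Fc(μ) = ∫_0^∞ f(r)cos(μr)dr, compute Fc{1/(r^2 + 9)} pi*exp(-3*μ)/6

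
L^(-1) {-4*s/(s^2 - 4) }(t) -4*cosh(2*t) 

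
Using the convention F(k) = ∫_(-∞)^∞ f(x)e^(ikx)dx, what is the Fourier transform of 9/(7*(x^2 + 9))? 3*pi*exp(-3*Abs(k))/7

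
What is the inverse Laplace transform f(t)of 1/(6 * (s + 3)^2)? t * exp(-3 * t)/6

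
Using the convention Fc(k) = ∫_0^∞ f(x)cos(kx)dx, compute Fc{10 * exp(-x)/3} 10/(3 * (k^2 + 1))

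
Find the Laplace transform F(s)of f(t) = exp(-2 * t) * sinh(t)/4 1/(4 * ((s + 2)^2 - 1))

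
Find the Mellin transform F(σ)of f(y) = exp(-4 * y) gamma(σ)/4^σ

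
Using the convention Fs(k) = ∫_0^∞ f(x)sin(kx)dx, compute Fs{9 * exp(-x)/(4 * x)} 9 * atan(k)/4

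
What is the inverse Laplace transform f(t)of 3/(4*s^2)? 3*t/4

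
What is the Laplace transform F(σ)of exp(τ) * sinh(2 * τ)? 2/((σ - 1)^2 - 4)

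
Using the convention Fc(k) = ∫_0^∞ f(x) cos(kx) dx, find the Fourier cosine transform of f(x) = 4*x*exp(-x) 4*(1 - k^2) /(k^2 + 1) ^2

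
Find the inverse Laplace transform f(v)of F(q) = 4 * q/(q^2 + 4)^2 v * sin(2 * v)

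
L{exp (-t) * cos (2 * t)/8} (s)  (s + 1)/ (8 * ( (s + 1)^2 + 4))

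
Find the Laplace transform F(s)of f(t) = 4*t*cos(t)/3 4*(s^2 - 1)/(3*(s^2 + 1)^2)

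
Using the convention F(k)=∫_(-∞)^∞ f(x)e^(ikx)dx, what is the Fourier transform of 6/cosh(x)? 6 * pi/cosh(pi * k/2)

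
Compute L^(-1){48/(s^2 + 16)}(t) 12*sin(4*t)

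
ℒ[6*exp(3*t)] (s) 6/(s - 3) 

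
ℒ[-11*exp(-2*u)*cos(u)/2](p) 11*(-p - 2)/(2*((p + 2)^2 + 1))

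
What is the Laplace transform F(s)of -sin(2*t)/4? -1/(2*s^2 + 8)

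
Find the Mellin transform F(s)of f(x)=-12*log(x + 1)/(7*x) 12*pi*csc(pi*s)/(7*(s - 1))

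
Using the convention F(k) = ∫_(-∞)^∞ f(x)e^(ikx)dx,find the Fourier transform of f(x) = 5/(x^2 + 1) 5*pi*exp(-Abs(k))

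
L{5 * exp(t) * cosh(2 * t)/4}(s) 5 * (s - 1)/(4 * ((s - 1)^2 - 4))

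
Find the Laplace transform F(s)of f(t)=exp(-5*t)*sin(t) 1/((s + 5)^2 + 1)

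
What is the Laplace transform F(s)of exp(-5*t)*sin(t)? 1/((s + 5)^2 + 1)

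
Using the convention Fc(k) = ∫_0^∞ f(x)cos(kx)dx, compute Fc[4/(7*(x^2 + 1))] 2*pi*exp(-k)/7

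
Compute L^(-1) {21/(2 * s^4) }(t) 7 * t^3/4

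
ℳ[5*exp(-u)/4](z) 5*gamma(z)/4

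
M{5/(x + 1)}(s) 5*pi*csc(pi*s)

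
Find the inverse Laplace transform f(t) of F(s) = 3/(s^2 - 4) 3 * sinh(2 * t) /2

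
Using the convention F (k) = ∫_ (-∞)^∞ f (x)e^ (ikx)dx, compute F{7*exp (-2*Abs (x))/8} 7/ (2*(k^2 + 4))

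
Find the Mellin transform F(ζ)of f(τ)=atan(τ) -pi * sec(pi * ζ/2)/(2 * ζ)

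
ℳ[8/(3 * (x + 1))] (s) 8 * pi * csc(pi * s)/3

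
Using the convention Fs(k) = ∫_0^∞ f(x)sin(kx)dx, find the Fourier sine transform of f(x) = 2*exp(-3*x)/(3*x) 2*atan(k/3)/3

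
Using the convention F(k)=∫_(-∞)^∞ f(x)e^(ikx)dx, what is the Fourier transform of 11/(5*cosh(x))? 11*pi/(5*cosh(pi*k/2))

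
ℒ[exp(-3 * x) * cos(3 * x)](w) (w + 3)/((w + 3)^2 + 9)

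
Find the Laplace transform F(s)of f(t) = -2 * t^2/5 -4/(5 * s^3)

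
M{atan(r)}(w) -pi*sec(pi*w/2)/(2*w)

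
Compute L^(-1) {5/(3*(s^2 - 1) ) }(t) 5*sinh(t) /3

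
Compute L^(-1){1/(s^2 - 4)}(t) sinh(2*t)/2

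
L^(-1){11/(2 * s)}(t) 11/2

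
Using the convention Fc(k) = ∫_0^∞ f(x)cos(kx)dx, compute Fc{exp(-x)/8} 1/(8*(k^2+1))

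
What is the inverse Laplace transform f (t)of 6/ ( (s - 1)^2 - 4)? 3 * exp (t) * sinh (2 * t)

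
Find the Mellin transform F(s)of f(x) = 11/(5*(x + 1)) 11*pi*csc(pi*s)/5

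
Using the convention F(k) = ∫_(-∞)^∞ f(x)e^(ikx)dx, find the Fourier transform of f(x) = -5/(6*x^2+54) -5*pi*exp(-3*Abs(k))/18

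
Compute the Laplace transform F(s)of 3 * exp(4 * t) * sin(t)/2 3/(2 * ((s - 4)^2 + 1))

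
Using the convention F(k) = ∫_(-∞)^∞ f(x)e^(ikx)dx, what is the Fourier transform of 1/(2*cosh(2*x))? pi/(4*cosh(pi*k/4))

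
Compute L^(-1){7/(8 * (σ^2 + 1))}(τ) 7 * sin(τ)/8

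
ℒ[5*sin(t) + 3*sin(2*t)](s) 5/(s^2 + 1) + 6/(s^2 + 4)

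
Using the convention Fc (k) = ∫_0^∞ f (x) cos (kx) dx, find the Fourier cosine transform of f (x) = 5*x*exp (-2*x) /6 5*(4 - k^2) / (6*(k^2 + 4) ^2) 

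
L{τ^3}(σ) 6/σ^4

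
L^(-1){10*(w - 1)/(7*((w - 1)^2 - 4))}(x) 10*exp(x)*cosh(2*x)/7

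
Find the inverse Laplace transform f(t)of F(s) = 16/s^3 8 * t^2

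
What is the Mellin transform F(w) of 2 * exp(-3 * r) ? 2 * gamma(w) /3^w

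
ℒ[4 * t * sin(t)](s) 8 * s/(s^2 + 1)^2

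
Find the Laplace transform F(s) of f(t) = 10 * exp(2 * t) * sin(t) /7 10/(7 * ((s - 2) ^2 + 1) ) 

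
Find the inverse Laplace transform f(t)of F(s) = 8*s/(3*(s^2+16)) 8*cos(4*t)/3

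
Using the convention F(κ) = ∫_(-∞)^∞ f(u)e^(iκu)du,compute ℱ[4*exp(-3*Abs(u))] 24/(κ^2 + 9)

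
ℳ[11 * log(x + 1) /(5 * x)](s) -11 * pi * csc(pi * s) /(5 * s - 5) 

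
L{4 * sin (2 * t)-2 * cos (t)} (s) 8/ (s^2+4)-2 * s/ (s^2+1)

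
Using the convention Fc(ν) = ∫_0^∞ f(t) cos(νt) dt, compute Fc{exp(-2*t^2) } sqrt(2)*sqrt(pi)*exp(-ν^2/8) /4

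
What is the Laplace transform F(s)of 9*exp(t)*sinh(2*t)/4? 9/(2*((s - 1)^2 - 4))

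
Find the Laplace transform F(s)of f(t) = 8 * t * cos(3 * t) 8 * (s^2 - 9)/(s^2 + 9)^2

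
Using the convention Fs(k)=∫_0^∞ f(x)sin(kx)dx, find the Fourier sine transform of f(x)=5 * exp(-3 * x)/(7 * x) 5 * atan(k/3)/7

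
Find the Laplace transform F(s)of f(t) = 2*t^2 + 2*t 4/s^3 + 2/s^2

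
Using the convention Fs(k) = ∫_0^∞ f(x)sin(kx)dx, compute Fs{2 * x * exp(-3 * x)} 12 * k/(k^2 + 9)^2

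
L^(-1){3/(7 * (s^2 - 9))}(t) sinh(3 * t)/7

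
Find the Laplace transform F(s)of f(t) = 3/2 3/(2*s)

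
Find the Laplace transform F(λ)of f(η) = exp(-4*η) 1/(λ + 4)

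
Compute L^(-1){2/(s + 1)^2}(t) 2*t*exp(-t)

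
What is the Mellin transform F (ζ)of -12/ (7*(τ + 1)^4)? 2*pi*(ζ - 3)*(ζ - 2)*(ζ - 1)/ (7*sin (pi*ζ))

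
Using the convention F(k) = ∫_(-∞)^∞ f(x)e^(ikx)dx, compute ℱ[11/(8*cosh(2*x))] 11*pi/(16*cosh(pi*k/4))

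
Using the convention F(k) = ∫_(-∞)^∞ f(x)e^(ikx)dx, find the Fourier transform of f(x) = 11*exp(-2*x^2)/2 11*sqrt(2)*sqrt(pi)*exp(-k^2/8)/4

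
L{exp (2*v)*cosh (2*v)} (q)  (q - 2)/ (q*(q - 4))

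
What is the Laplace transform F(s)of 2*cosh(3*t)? 2*s/(s^2 - 9)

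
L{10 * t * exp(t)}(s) 10/(s - 1)^2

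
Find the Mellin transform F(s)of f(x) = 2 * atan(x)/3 -pi * sec(pi * s/2)/(3 * s)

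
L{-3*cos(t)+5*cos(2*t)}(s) 5*s/(s^2+4) - 3*s/(s^2+1)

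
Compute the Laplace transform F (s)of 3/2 3/ (2 * s)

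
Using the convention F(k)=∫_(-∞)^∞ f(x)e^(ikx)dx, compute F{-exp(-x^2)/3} -sqrt(pi)*exp(-k^2/4)/3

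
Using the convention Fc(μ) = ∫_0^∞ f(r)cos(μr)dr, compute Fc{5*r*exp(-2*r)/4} 5*(4 - μ^2)/(4*(μ^2+4)^2)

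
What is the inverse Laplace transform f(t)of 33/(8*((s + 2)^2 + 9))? 11*exp(-2*t)*sin(3*t)/8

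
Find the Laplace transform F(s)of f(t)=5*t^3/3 10/s^4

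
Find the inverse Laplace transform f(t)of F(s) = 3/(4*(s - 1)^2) 3*t*exp(t)/4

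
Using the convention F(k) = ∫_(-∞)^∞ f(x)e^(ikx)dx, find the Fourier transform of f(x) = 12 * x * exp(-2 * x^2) 3 * sqrt(2) * I * sqrt(pi) * k * exp(-k^2/8)/2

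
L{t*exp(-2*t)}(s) (s + 2)^(-2)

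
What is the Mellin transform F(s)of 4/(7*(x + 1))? 4*pi*csc(pi*s)/7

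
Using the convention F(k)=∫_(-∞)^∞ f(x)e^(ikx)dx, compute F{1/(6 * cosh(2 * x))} pi/(12 * cosh(pi * k/4))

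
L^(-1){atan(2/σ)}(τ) sin(2*τ)/τ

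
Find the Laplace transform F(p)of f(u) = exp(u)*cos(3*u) (p - 1)/((p - 1)^2 + 9)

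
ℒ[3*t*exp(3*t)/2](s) 3/(2*(s - 3)^2)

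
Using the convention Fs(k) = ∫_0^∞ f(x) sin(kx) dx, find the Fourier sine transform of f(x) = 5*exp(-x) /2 5*k/(2*(k^2 + 1) ) 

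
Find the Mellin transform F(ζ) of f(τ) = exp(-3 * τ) gamma(ζ) /3^ζ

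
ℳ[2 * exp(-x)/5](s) 2 * gamma(s)/5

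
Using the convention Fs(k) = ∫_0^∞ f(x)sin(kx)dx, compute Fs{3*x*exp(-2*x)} 12*k/(k^2 + 4)^2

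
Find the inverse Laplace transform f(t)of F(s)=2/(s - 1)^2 2*t*exp(t)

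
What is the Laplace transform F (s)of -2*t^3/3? -4/s^4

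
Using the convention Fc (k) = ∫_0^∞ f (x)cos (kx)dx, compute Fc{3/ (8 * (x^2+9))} pi * exp (-3 * k)/16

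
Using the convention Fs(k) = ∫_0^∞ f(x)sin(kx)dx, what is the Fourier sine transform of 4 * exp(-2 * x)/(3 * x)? 4 * atan(k/2)/3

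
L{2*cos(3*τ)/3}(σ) 2*σ/(3*(σ^2 + 9))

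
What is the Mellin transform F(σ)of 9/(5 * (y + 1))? 9 * pi * csc(pi * σ)/5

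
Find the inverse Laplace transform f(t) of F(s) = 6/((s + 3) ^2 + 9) 2*exp(-3*t)*sin(3*t) 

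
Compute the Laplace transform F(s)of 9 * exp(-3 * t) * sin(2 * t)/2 9/((s + 3)^2 + 4)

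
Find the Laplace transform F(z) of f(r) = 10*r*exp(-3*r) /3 10/(3*(z + 3) ^2) 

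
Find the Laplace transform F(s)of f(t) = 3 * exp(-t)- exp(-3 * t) 3/(s+1) - 1/(s+3)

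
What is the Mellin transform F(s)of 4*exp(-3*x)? 4*gamma(s)/3^s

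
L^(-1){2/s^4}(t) t^3/3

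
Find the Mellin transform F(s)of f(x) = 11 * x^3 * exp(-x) 11 * gamma(s + 3)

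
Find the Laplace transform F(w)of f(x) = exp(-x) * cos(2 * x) (w + 1)/((w + 1)^2 + 4)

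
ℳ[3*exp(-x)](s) 3*gamma(s)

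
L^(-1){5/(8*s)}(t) 5/8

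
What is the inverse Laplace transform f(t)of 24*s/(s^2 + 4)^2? 6*t*sin(2*t)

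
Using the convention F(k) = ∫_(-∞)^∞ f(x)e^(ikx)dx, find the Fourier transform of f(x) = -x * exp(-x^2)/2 -I * sqrt(pi) * k * exp(-k^2/4)/4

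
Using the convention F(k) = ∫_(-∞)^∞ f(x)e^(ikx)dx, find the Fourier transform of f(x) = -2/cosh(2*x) -pi/cosh(pi*k/4)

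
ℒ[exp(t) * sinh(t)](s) 1/(s * (s - 2))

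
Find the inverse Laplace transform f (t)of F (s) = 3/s 3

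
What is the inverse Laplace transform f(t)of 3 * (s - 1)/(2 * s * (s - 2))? 3 * exp(t) * cosh(t)/2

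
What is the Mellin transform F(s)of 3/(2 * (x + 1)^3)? 3 * pi * (s - 2) * (s - 1)/(4 * sin(pi * s))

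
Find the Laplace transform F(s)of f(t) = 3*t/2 3/(2*s^2)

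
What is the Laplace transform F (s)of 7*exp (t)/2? 7/ (2*(s - 1))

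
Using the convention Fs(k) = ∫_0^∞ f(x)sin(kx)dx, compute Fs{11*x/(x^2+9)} 11*pi*exp(-3*k)/2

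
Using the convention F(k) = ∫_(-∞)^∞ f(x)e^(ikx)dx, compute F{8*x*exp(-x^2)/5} 4*I*sqrt(pi)*k*exp(-k^2/4)/5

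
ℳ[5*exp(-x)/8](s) 5*gamma(s)/8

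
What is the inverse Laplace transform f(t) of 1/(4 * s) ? 1/4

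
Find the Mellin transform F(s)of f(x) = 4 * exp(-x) 4 * gamma(s)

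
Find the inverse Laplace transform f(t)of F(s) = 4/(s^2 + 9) 4*sin(3*t)/3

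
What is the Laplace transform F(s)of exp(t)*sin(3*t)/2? 3/(2*((s - 1)^2 + 9))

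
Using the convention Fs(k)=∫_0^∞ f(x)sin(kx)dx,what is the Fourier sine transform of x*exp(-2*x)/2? 2*k/(k^2 + 4)^2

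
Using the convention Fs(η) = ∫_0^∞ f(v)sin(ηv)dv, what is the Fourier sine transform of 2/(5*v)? pi/5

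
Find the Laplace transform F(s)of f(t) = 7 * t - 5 7/s^2-5/s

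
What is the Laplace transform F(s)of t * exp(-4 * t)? (s + 4)^(-2)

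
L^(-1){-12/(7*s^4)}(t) -2*t^3/7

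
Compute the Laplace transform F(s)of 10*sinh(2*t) 20/(s^2 - 4)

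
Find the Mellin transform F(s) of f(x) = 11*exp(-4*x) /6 11*gamma(s) /(6*2^(2*s) ) 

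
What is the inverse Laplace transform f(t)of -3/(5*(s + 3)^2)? -3*t*exp(-3*t)/5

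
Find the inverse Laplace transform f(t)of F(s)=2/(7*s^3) t^2/7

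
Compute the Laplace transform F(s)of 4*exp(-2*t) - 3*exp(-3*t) 4/(s + 2) - 3/(s + 3)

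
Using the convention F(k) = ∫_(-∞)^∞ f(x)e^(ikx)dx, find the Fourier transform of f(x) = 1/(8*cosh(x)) pi/(8*cosh(pi*k/2))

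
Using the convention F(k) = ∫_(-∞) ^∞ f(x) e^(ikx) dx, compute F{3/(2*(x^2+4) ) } 3*pi*exp(-2*Abs(k) ) /4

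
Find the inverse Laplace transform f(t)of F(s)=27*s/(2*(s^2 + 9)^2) 9*t*sin(3*t)/4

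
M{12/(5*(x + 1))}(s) 12*pi*csc(pi*s)/5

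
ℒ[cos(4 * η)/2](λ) λ/(2 * (λ^2+16))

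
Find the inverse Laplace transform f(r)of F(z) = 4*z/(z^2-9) 4*cosh(3*r)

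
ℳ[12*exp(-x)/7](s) 12*gamma(s)/7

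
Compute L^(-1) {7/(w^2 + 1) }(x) 7*sin(x) 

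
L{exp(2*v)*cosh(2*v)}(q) (q - 2)/(q*(q - 4))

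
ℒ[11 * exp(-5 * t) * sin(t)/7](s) 11/(7 * ((s+5)^2+1))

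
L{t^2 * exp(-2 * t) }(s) 2/(s + 2) ^3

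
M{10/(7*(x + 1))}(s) 10*pi*csc(pi*s)/7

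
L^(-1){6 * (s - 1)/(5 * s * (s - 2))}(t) 6 * exp(t) * cosh(t)/5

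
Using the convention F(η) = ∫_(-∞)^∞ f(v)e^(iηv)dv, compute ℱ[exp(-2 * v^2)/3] sqrt(2) * sqrt(pi) * exp(-η^2/8)/6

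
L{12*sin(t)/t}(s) 12*atan(1/s)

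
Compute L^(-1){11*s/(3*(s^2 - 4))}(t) 11*cosh(2*t)/3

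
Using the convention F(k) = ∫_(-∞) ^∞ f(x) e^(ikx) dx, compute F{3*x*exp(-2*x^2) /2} 3*sqrt(2)*I*sqrt(pi)*k*exp(-k^2/8) /16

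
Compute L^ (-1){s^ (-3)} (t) t^2/2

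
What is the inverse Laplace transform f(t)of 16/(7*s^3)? 8*t^2/7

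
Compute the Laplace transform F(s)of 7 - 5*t 7/s - 5/s^2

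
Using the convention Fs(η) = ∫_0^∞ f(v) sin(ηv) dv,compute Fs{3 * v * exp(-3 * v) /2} 9 * η/(η^2+9) ^2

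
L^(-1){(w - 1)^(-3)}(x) x^2 * exp(x)/2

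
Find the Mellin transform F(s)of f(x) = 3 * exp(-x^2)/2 3 * gamma(s/2)/4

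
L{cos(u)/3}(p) p/(3*(p^2+1))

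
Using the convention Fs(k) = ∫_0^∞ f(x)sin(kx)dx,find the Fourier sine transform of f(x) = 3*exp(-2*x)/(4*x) 3*atan(k/2)/4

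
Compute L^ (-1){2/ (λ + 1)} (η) 2 * exp (-η)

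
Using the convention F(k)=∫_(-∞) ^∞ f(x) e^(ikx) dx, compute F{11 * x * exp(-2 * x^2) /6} 11 * sqrt(2) * I * sqrt(pi) * k * exp(-k^2/8) /48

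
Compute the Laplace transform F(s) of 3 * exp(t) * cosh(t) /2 3 * (s - 1) /(2 * s * (s - 2) ) 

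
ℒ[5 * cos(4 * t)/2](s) 5 * s/(2 * (s^2 + 16))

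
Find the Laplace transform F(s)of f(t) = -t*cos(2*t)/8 (4 - s^2)/(8*(s^2 + 4)^2)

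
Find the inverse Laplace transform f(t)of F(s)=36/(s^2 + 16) 9*sin(4*t)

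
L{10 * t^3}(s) 60/s^4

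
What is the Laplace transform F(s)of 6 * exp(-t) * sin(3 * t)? 18/((s+1)^2+9)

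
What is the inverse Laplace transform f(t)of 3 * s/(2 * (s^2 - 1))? 3 * cosh(t)/2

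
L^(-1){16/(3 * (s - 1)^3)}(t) 8 * t^2 * exp(t)/3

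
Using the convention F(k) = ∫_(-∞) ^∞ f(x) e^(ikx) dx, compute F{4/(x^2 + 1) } 4*pi*exp(-Abs(k) ) 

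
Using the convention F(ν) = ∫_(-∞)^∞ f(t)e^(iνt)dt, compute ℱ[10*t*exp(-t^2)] 5*I*sqrt(pi)*ν*exp(-ν^2/4)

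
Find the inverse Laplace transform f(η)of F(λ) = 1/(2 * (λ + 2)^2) η * exp(-2 * η)/2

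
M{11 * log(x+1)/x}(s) -11 * pi * csc(pi * s)/(s - 1)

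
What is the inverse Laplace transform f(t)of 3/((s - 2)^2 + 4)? 3 * exp(2 * t) * sin(2 * t)/2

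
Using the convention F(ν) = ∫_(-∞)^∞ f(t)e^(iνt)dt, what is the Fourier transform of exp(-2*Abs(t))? 4/(ν^2 + 4)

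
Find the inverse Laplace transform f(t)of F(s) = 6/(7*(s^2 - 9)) 2*sinh(3*t)/7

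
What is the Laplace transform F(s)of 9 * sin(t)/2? 9/(2 * (s^2 + 1))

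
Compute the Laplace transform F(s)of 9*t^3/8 27/(4*s^4)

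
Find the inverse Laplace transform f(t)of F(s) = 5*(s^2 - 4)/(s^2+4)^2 5*t*cos(2*t)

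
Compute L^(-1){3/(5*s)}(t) 3/5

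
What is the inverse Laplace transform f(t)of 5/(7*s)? 5/7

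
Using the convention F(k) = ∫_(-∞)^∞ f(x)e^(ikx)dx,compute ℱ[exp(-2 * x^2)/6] sqrt(2) * sqrt(pi) * exp(-k^2/8)/12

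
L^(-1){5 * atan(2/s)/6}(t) 5 * sin(2 * t)/(6 * t)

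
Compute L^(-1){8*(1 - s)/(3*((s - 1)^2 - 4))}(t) -8*exp(t)*cosh(2*t)/3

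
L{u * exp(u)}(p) (p - 1)^(-2)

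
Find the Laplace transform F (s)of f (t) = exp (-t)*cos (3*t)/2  (s + 1)/ (2*( (s + 1)^2 + 9))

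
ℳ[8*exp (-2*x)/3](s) 2^ (3 - s)*gamma (s)/3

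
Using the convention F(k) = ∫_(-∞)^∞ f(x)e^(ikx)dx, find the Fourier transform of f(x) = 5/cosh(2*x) 5*pi/(2*cosh(pi*k/4))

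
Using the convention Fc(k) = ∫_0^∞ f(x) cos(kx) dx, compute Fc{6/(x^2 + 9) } pi*exp(-3*k) 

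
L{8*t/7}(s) 8/(7*s^2)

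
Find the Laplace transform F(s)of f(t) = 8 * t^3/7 48/(7 * s^4)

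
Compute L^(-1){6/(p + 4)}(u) 6*exp(-4*u)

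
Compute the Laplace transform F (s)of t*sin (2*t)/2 2*s/ (s^2 + 4)^2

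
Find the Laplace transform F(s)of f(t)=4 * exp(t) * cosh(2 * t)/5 4 * (s - 1)/(5 * ((s - 1)^2 - 4))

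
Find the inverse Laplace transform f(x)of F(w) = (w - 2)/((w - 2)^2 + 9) exp(2*x)*cos(3*x)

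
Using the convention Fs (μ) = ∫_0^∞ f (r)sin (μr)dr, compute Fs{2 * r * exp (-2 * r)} 8 * μ/ (μ^2 + 4)^2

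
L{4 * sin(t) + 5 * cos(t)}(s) 4/(s^2 + 1) + 5 * s/(s^2 + 1)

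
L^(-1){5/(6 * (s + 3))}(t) 5 * exp(-3 * t)/6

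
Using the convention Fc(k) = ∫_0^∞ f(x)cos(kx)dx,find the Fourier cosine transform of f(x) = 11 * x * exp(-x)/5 11 * (1 - k^2)/(5 * (k^2 + 1)^2)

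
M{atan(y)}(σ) -pi * sec(pi * σ/2)/(2 * σ)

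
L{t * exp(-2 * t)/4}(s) 1/(4 * (s+2)^2)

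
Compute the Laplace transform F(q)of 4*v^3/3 8/q^4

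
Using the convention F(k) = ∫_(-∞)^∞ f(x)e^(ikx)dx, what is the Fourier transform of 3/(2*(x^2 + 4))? 3*pi*exp(-2*Abs(k))/4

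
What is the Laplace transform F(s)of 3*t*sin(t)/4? 3*s/(2*(s^2 + 1)^2)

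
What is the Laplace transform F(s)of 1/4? 1/(4*s)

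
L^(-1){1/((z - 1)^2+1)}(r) exp(r) * sin(r)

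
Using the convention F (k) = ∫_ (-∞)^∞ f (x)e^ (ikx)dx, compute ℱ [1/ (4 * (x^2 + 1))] pi * exp (-Abs (k))/4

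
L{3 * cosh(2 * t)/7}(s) 3 * s/(7 * (s^2 - 4))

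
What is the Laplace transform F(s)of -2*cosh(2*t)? -2*s/(s^2 - 4)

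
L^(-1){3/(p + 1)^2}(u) 3 * u * exp(-u)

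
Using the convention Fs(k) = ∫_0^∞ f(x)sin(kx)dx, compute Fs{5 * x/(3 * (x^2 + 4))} 5 * pi * exp(-2 * k)/6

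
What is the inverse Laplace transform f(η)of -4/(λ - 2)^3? -2*η^2*exp(2*η)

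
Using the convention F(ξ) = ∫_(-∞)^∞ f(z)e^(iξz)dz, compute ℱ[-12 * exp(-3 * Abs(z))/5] -72/(5 * ξ^2 + 45)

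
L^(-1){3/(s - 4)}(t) 3*exp(4*t)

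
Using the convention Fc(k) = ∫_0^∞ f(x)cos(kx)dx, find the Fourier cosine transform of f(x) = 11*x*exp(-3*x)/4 11*(9 - k^2)/(4*(k^2 + 9)^2)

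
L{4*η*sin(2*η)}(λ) 16*λ/(λ^2 + 4)^2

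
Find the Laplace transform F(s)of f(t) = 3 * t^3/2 9/s^4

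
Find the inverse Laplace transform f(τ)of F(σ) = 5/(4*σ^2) 5*τ/4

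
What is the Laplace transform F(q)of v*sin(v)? 2*q/(q^2 + 1)^2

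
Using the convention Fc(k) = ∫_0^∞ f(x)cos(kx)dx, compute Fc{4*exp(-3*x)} 12/(k^2+9)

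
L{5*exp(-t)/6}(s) 5/(6*(s+1))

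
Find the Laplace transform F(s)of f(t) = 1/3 1/(3 * s)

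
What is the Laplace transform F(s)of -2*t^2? -4/s^3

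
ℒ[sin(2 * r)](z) 2/(z^2 + 4)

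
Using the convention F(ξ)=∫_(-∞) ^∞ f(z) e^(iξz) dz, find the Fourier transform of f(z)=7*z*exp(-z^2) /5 7*I*sqrt(pi)*ξ*exp(-ξ^2/4) /10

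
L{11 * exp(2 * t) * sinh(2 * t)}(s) 22/(s * (s - 4))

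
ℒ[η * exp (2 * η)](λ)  (λ - 2)^ (-2)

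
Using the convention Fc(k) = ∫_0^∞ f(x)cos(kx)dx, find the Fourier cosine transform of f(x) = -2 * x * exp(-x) 2 * (k^2 - 1)/(k^2 + 1)^2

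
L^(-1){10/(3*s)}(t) 10/3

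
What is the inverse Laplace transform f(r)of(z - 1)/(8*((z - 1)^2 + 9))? exp(r)*cos(3*r)/8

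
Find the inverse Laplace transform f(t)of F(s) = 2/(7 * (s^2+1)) 2 * sin(t)/7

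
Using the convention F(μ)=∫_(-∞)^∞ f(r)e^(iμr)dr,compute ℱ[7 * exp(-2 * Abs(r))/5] 28/(5 * (μ^2 + 4))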